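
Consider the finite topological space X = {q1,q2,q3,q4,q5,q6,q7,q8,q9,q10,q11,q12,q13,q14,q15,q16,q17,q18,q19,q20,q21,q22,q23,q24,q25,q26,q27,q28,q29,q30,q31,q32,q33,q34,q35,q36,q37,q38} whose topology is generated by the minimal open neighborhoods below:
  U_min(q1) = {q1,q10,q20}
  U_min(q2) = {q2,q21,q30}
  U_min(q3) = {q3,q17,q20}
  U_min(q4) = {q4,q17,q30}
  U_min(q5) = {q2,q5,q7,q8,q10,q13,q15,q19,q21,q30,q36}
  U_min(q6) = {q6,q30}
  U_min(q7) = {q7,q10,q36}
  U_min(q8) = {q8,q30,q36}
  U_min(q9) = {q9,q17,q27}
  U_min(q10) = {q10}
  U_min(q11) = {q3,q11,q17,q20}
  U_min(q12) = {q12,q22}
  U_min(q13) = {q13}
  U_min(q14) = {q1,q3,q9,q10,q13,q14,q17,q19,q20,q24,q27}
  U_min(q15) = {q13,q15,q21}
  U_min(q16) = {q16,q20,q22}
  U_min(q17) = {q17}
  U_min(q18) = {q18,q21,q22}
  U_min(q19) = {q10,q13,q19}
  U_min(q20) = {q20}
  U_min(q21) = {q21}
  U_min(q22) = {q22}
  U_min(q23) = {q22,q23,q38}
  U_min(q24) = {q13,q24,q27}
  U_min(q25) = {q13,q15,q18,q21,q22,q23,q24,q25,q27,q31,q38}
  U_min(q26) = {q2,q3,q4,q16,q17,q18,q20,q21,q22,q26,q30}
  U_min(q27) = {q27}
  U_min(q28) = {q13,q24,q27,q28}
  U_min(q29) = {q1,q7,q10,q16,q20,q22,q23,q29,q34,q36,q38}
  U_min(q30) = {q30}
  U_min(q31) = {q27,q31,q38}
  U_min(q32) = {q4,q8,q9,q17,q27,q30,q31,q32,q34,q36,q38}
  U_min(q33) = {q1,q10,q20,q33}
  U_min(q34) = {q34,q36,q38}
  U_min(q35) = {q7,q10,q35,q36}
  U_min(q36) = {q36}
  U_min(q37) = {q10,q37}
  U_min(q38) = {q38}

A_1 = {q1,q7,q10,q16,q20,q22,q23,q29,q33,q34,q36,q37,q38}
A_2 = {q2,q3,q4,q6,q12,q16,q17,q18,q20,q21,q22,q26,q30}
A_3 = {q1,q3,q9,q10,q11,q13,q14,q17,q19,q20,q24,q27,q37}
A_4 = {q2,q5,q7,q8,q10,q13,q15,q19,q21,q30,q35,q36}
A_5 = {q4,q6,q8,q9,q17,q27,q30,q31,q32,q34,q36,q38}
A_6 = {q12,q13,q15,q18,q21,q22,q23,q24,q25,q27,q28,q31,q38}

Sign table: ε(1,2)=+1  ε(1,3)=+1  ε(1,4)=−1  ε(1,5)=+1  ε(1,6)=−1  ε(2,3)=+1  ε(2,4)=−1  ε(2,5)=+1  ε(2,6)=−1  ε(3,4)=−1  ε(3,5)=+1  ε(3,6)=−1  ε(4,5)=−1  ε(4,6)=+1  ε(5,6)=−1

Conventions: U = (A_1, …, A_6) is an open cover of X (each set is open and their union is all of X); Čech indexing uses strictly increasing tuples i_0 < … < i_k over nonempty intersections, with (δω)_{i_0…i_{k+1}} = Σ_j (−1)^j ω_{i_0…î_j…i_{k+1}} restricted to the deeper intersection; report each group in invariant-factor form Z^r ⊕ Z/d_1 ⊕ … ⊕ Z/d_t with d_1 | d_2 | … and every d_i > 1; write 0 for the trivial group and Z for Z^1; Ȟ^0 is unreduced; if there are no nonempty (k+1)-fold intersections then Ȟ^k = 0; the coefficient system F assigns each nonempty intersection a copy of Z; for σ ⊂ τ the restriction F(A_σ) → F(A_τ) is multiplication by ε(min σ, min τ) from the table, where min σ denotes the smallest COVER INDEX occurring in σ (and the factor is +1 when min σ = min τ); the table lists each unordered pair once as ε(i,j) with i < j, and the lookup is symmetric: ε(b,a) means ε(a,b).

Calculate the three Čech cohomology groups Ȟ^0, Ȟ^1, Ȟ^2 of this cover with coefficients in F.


intersection data:
  A12={q16,q20,q22} A13={q1,q10,q20,q37} A14={q7,q10,q36} A15={q34,q36,q38} A16={q22,q23,q38} A23={q3,q17,q20} A24={q2,q21,q30} A25={q4,q6,q17,q30} A26={q12,q18,q21,q22} A34={q10,q13,q19} A35={q9,q17,q27} A36={q13,q24,q27} A45={q8,q30,q36} A46={q13,q15,q21} A56={q27,q31,q38}
  A123={q20} A126={q22} A134={q10} A145={q36} A156={q38} A235={q17} A245={q30} A246={q21} A346={q13} A356={q27}
C dims 6,15,10; δ0: rk 5, SNF 1^5; δ1: rk 10, SNF 1^9·2
Ȟ^0 = (6 − 5) − 0 = 1, so Ȟ^0 ≅ Z
Ȟ^1 = (15 − 10) − 5 = 0, so Ȟ^1 ≅ 0
Ȟ^2 = (10 − 0) − 10 = 0 plus torsion [2], so Ȟ^2 ≅ Z/2

Ȟ^0 = Z,  Ȟ^1 = 0,  Ȟ^2 = Z/2


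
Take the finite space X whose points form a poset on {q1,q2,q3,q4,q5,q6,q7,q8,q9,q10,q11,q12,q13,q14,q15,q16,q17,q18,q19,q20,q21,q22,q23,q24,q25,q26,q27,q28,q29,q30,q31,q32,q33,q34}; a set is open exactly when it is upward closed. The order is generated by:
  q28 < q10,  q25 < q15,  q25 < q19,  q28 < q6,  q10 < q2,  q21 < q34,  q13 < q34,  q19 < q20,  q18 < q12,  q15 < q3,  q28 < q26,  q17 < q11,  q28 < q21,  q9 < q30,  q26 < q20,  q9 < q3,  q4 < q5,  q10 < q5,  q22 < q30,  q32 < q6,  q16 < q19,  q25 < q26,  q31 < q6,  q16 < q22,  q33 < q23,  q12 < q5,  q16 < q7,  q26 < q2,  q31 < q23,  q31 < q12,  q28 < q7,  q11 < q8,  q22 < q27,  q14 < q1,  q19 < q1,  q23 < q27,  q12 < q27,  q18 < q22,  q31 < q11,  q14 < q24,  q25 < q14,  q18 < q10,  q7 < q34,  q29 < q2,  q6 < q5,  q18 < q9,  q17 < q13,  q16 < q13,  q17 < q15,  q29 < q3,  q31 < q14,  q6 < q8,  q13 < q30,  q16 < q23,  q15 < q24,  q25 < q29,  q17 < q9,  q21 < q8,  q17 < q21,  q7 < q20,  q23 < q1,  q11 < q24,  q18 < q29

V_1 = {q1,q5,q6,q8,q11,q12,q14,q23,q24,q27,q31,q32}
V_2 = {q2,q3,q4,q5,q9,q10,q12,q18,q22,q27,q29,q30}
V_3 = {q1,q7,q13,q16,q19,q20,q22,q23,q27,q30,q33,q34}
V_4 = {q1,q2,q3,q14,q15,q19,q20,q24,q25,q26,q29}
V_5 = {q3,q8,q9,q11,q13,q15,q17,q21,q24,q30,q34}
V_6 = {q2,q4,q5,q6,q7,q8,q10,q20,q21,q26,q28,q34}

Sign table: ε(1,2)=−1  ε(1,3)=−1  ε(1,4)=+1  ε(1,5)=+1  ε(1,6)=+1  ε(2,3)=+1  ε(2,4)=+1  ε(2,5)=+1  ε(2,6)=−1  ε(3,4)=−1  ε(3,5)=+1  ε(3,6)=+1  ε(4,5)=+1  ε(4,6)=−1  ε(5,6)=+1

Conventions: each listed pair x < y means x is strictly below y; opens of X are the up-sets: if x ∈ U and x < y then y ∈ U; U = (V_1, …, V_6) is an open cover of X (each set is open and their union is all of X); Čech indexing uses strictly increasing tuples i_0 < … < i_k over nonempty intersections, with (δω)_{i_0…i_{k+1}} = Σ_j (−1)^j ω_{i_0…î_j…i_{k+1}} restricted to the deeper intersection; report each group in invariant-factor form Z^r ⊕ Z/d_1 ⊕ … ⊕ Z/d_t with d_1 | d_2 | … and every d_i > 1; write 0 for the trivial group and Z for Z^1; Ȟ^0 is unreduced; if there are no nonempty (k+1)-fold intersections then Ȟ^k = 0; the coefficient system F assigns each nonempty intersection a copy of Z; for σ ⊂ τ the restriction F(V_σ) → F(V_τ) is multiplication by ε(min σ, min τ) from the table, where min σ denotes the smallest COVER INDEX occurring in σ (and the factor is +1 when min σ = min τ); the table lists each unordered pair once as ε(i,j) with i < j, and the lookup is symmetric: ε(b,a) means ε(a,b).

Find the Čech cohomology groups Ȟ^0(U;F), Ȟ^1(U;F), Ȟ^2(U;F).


Ȟ^0 = 0,  Ȟ^1 = Z/2,  Ȟ^2 = Z

nerve simplices:
  V12={q5,q12,q27} V13={q1,q23,q27} V14={q1,q14,q24} V15={q8,q11,q24} V16={q5,q6,q8} V23={q22,q27,q30} V24={q2,q3,q29} V25={q3,q9,q30} V26={q2,q4,q5,q10} V34={q1,q19,q20} V35={q13,q30,q34} V36={q7,q20,q34} V45={q3,q15,q24} V46={q2,q20,q26} V56={q8,q21,q34}
  V123={q27} V126={q5} V134={q1} V145={q24} V156={q8} V235={q30} V245={q3} V246={q2} V346={q20} V356={q34}
C dims 6,15,10; δ0: rk 6, SNF 1^5·2; δ1: rk 9, SNF 1^9
degree 0: 6−6−0 = 0 → Ȟ^0 ≅ 0
degree 1: 15−9−6 = 0 plus torsion [2] → Ȟ^1 ≅ Z/2
degree 2: 10−0−9 = 1 → Ȟ^2 ≅ Z


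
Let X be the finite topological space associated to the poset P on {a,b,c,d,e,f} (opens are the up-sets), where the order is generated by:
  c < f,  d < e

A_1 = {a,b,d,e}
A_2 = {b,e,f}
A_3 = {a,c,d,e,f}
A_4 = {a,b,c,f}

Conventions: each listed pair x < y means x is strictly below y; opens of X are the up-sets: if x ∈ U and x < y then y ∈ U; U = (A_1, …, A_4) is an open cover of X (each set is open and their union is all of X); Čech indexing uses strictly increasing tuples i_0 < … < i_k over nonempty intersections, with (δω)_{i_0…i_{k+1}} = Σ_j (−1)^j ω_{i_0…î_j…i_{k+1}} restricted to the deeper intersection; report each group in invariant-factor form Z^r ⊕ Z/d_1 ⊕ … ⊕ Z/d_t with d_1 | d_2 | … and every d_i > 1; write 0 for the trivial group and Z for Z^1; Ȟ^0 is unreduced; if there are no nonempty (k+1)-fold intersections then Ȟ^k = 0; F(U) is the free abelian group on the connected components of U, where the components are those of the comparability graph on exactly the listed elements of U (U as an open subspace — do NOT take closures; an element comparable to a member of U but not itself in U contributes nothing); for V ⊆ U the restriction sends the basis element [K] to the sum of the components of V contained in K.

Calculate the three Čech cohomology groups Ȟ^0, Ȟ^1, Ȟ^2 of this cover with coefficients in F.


Ȟ^0 = Z^4, Ȟ^1 = 0 and Ȟ^2 = 0

intersection data:
  A12={b,e} A13={a,d,e} A14={a,b} A23={e,f} A24={b,f} A34={a,c,f}
  A123={e} A124={b} A134={a} A234={f}
components per intersection:
  A1: {a} {b} {d,e}
  A2: {b} {e} {f}
  A3: {a} {c,f} {d,e}
  A4: {a} {b} {c,f}
  A12: {b} {e}
  A13: {a} {d,e}
  A14: {a} {b}
  A23: {e} {f}
  A24: {b} {f}
  A34: {a} {c,f}
  A123: {e}
  A124: {b}
  A134: {a}
  A234: {f}
C dims 12,12,4; δ0: rk 8, SNF 1^8; δ1: rk 4, SNF 1^4
Ȟ^0 = (12 − 8) − 0 = 4, so Ȟ^0 ≅ Z^4
Ȟ^1 = (12 − 4) − 8 = 0, so Ȟ^1 ≅ 0
Ȟ^2 = (4 − 0) − 4 = 0, so Ȟ^2 ≅ 0


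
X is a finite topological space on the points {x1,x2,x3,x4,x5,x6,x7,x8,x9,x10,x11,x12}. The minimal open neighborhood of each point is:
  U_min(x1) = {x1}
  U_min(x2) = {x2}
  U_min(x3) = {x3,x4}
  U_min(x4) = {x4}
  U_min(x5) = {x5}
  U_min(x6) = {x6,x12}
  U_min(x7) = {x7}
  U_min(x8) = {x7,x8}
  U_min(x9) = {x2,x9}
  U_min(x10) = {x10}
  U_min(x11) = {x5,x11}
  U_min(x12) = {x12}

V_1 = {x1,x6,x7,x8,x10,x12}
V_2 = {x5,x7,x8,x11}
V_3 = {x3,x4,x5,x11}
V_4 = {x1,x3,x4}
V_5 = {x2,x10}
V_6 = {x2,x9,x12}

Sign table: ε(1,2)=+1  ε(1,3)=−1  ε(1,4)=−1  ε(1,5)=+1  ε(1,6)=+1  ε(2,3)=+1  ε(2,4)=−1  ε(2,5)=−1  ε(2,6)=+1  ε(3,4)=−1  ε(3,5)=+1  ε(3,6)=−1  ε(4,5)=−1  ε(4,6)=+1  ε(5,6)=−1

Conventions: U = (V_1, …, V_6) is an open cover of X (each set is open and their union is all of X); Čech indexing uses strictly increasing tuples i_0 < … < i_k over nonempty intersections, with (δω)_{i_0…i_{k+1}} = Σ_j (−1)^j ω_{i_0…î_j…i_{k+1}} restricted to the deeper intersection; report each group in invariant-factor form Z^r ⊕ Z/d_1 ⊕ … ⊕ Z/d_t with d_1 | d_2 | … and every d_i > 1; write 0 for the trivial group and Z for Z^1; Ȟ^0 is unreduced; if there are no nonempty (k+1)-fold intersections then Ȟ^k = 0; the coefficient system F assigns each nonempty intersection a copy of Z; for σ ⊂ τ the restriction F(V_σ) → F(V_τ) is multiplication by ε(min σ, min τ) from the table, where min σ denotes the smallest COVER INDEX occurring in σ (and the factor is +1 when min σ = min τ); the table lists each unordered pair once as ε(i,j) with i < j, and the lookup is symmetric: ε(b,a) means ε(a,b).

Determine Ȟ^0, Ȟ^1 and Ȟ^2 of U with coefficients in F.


nonempty overlaps:
  V12={x7,x8} V14={x1} V15={x10} V16={x12} V23={x5,x11} V34={x3,x4} V56={x2}
C dims 6,7; δ0: rk 6, SNF 1^5·2
degree 0: 6−6−0 = 0 → Ȟ^0 ≅ 0
degree 1: 7−0−6 = 1 plus torsion [2] → Ȟ^1 ≅ Z ⊕ Z/2
degree 2: 0−0−0 = 0 → Ȟ^2 ≅ 0

Ȟ^0 ≅ 0, Ȟ^1 ≅ Z ⊕ Z/2, Ȟ^2 ≅ 0


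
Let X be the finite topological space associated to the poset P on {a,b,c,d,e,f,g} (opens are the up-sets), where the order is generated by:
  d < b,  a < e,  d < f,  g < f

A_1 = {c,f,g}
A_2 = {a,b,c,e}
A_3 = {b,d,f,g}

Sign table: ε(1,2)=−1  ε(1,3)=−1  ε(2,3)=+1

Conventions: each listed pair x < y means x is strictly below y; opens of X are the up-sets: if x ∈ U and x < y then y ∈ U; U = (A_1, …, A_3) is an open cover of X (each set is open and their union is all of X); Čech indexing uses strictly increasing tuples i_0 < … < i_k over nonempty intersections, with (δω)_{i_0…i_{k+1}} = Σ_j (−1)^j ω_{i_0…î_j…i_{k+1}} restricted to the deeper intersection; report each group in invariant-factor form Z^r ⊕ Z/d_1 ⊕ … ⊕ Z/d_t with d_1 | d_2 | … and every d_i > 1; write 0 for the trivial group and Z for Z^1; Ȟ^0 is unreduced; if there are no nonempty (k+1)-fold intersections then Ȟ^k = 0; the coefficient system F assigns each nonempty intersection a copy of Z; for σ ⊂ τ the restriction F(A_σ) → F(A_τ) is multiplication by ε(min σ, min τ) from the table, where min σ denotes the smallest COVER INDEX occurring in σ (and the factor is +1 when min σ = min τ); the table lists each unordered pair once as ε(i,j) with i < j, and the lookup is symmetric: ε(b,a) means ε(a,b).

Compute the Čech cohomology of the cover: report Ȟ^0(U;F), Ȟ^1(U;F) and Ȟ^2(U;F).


intersection data:
  A12={c} A13={f,g} A23={b}
C dims 3,3; δ0: rk 2, SNF 1^2
Ȟ^0 = (3 − 2) − 0 = 1, so Ȟ^0 ≅ Z
Ȟ^1 = (3 − 0) − 2 = 1, so Ȟ^1 ≅ Z
Ȟ^2 = (0 − 0) − 0 = 0, so Ȟ^2 ≅ 0

Ȟ^0 = Z, Ȟ^1 = Z, Ȟ^2 = 0


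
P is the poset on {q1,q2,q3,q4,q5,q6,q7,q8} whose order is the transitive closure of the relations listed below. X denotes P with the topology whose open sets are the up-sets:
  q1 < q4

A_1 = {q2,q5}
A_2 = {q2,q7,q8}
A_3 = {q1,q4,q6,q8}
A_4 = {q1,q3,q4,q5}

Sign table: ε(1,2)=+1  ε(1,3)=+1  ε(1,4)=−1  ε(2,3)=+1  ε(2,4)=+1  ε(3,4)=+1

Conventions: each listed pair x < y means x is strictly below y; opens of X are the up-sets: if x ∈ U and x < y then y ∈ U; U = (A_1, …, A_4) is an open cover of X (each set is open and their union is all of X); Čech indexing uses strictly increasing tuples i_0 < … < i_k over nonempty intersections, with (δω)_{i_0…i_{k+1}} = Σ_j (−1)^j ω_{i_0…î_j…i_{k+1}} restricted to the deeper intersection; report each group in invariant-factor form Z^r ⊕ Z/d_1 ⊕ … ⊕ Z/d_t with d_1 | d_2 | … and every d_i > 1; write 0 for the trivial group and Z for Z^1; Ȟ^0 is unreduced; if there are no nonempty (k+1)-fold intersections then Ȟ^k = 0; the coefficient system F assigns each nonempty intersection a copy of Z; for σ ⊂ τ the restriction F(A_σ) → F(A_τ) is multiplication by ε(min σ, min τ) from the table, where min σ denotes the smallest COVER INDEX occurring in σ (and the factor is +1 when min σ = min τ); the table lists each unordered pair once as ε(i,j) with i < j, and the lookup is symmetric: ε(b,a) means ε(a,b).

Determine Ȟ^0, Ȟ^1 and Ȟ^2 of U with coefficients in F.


Ȟ^0 = 0,  Ȟ^1 = Z/2,  Ȟ^2 = 0

nerve of the cover:
  A12={q2} A14={q5} A23={q8} A34={q1,q4}
C dims 4,4; δ0: rk 4, SNF 1^3·2
Ȟ^0 = (4 − 4) − 0 = 0, so Ȟ^0 ≅ 0
Ȟ^1 = (4 − 0) − 4 = 0 plus torsion [2], so Ȟ^1 ≅ Z/2
Ȟ^2 = (0 − 0) − 0 = 0, so Ȟ^2 ≅ 0


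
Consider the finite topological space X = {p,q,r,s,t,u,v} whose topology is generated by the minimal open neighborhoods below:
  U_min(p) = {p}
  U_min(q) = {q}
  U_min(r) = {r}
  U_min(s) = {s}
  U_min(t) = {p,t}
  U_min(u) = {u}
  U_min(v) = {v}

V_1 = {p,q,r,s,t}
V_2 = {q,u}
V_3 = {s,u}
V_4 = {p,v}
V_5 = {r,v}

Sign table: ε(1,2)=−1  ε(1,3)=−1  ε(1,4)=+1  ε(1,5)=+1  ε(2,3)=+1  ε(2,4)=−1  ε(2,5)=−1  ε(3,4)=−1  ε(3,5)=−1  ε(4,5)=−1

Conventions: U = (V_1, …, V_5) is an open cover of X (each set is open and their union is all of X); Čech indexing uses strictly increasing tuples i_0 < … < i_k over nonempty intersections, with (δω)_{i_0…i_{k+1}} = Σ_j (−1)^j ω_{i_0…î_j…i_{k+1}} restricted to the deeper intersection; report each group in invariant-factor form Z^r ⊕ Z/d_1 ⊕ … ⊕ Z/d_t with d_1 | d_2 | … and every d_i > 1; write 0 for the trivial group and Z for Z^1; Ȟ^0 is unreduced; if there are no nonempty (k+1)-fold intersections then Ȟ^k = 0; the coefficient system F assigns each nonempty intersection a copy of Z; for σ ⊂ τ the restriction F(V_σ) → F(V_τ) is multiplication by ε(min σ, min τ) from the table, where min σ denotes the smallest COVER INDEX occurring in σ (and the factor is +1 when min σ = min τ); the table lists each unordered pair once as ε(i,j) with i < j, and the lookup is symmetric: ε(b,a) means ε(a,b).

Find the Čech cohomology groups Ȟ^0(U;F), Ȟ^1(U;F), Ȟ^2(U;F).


Ȟ^0 = 0, Ȟ^1 = Z ⊕ Z/2, Ȟ^2 = 0

nonempty intersections:
  V12={q} V13={s} V14={p} V15={r} V23={u} V45={v}
C dims 5,6; δ0: rk 5, SNF 1^4·2
Ȟ^0: (5−5)−0=0 ⇒ 0
Ȟ^1: (6−0)−5=1 plus torsion [2] ⇒ Z ⊕ Z/2
Ȟ^2: (0−0)−0=0 ⇒ 0


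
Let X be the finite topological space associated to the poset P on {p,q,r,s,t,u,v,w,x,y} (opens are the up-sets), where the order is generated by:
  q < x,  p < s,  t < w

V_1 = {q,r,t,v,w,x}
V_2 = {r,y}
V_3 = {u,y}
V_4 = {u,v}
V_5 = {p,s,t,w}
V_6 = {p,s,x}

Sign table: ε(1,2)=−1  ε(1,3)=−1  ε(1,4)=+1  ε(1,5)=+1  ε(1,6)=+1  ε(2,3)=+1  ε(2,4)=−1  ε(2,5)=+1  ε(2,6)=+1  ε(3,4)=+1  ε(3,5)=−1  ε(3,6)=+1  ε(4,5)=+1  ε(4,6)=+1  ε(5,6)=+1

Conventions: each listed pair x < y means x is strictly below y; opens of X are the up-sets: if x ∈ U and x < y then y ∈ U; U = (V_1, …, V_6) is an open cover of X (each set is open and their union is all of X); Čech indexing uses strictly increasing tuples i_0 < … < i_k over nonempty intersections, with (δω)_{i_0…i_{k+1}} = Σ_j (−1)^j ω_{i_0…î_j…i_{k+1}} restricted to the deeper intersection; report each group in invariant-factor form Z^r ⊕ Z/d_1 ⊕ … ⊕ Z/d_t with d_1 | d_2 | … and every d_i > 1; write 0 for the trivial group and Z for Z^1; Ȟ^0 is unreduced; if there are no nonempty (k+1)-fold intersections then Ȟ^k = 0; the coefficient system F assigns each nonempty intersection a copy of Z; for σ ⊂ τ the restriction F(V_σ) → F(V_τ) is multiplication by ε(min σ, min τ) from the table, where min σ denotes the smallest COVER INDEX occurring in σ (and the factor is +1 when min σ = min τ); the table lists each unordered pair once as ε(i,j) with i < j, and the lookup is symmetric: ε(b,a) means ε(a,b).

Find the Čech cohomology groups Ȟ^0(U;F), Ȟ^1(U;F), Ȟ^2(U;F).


Ȟ^0 ≅ 0, Ȟ^1 ≅ Z ⊕ Z/2 and Ȟ^2 ≅ 0

intersection data:
  V12={r} V14={v} V15={t,w} V16={x} V23={y} V34={u} V56={p,s}
C dims 6,7; δ0: rk 6, SNF 1^5·2
Ȟ^0 = (6 − 6) − 0 = 0, so Ȟ^0 ≅ 0
Ȟ^1 = (7 − 0) − 6 = 1 plus torsion [2], so Ȟ^1 ≅ Z ⊕ Z/2
Ȟ^2 = (0 − 0) − 0 = 0, so Ȟ^2 ≅ 0


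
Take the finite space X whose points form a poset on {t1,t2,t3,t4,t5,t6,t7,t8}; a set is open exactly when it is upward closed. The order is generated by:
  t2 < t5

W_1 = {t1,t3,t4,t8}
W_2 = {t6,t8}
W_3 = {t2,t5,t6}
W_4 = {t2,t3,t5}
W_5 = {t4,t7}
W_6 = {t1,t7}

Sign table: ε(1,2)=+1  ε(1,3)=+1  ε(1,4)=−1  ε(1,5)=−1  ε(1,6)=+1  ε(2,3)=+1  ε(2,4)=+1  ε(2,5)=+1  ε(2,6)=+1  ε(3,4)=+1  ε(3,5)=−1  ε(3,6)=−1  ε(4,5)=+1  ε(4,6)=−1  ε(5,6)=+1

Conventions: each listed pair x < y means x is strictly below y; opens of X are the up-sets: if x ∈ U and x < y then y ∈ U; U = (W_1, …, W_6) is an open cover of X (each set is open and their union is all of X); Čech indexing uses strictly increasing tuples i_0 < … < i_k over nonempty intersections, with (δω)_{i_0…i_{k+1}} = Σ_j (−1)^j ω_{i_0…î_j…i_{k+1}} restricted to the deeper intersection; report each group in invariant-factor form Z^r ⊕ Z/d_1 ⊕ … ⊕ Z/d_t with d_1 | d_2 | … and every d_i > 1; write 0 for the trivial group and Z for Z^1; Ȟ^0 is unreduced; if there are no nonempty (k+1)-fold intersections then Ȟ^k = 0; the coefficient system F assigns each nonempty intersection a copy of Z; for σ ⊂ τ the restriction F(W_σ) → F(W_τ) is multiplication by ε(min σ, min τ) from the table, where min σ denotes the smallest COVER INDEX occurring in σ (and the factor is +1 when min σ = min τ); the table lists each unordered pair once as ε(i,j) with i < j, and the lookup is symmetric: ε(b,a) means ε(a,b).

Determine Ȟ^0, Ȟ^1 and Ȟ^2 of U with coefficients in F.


nonempty overlaps:
  W12={t8} W14={t3} W15={t4} W16={t1} W23={t6} W34={t2,t5} W56={t7}
C dims 6,7; δ0: rk 6, SNF 1^5·2
degree 0: 6−6−0 = 0 → Ȟ^0 ≅ 0
degree 1: 7−0−6 = 1 plus torsion [2] → Ȟ^1 ≅ Z ⊕ Z/2
degree 2: 0−0−0 = 0 → Ȟ^2 ≅ 0

Ȟ^0 ≅ 0,  Ȟ^1 ≅ Z ⊕ Z/2,  Ȟ^2 ≅ 0


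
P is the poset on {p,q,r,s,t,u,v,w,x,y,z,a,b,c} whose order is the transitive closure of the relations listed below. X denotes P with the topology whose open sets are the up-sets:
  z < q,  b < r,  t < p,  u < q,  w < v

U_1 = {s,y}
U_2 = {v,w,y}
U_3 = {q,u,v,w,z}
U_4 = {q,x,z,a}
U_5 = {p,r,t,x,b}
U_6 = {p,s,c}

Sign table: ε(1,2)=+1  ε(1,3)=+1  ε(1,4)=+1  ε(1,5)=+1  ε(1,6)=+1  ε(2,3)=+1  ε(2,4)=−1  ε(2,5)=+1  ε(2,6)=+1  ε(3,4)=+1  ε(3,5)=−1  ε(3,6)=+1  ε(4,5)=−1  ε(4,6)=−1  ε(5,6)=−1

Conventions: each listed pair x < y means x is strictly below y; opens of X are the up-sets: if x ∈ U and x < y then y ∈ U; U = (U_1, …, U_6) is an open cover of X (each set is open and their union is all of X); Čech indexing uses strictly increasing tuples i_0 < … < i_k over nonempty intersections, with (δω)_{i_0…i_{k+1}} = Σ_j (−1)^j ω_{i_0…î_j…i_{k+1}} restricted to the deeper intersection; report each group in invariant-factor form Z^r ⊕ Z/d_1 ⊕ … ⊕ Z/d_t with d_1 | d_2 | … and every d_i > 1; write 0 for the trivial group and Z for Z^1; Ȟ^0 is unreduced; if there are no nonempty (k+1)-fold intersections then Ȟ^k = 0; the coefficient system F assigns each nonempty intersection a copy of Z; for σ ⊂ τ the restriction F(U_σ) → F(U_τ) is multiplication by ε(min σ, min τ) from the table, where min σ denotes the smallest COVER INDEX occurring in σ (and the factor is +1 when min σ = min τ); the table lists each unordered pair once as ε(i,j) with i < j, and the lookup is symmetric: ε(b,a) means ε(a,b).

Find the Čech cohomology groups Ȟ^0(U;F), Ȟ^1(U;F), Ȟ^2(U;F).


Ȟ^0 = Z, Ȟ^1 = Z, Ȟ^2 = 0

nonempty overlaps:
  U12={y} U16={s} U23={v,w} U34={q,z} U45={x} U56={p}
C dims 6,6; δ0: rk 5, SNF 1^5
degree 0: 6−5−0 = 1 → Ȟ^0 ≅ Z
degree 1: 6−0−5 = 1 → Ȟ^1 ≅ Z
degree 2: 0−0−0 = 0 → Ȟ^2 ≅ 0


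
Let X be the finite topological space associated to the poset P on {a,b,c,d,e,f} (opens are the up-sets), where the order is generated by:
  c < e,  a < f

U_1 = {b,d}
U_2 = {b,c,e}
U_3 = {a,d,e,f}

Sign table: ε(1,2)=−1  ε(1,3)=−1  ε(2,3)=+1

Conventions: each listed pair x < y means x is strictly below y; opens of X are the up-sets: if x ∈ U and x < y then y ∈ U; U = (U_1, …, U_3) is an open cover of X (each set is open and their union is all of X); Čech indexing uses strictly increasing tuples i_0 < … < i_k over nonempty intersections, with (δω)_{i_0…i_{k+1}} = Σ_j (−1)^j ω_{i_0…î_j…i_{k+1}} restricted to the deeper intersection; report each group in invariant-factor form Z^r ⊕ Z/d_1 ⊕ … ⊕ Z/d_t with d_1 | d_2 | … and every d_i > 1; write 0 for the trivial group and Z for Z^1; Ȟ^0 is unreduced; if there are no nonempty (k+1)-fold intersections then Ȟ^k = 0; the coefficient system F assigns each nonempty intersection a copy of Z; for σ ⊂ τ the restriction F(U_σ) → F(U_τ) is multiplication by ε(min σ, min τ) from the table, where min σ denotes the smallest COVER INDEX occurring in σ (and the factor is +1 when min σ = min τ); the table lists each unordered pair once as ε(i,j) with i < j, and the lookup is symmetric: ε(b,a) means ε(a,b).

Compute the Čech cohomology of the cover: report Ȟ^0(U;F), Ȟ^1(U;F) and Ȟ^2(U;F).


intersection data:
  U12={b} U13={d} U23={e}
C dims 3,3; δ0: rk 2, SNF 1^2
Ȟ^0 = (3 − 2) − 0 = 1, so Ȟ^0 ≅ Z
Ȟ^1 = (3 − 0) − 2 = 1, so Ȟ^1 ≅ Z
Ȟ^2 = (0 − 0) − 0 = 0, so Ȟ^2 ≅ 0

Ȟ^0 = Z, Ȟ^1 = Z and Ȟ^2 = 0


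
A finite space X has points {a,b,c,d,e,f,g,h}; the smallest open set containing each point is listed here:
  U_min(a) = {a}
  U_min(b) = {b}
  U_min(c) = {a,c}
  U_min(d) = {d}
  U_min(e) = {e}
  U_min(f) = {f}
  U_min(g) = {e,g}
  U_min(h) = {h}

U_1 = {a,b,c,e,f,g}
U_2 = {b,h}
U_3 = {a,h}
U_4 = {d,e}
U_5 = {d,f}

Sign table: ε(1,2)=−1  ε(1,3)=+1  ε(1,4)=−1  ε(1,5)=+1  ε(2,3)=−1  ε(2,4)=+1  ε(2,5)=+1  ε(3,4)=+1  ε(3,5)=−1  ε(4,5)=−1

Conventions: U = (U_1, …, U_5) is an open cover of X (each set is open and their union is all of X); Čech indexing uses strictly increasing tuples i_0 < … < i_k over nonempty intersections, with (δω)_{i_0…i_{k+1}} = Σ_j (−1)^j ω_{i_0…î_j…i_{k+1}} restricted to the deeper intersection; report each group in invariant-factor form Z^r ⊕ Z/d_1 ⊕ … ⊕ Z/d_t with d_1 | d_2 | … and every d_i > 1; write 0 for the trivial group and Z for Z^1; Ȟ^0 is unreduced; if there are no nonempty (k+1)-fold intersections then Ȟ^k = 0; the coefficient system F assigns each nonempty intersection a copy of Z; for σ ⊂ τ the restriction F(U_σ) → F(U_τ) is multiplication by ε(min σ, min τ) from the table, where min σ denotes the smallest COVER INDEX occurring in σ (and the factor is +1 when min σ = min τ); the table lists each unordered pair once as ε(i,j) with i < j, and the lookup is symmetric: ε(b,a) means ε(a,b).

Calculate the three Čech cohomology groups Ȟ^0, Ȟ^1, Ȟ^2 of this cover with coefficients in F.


Ȟ^0(U;F) ≅ Z, Ȟ^1(U;F) ≅ Z^2 and Ȟ^2(U;F) ≅ 0

nonempty overlaps:
  U12={b} U13={a} U14={e} U15={f} U23={h} U45={d}
C dims 5,6; δ0: rk 4, SNF 1^4
degree 0: 5−4−0 = 1 → Ȟ^0 ≅ Z
degree 1: 6−0−4 = 2 → Ȟ^1 ≅ Z^2
degree 2: 0−0−0 = 0 → Ȟ^2 ≅ 0


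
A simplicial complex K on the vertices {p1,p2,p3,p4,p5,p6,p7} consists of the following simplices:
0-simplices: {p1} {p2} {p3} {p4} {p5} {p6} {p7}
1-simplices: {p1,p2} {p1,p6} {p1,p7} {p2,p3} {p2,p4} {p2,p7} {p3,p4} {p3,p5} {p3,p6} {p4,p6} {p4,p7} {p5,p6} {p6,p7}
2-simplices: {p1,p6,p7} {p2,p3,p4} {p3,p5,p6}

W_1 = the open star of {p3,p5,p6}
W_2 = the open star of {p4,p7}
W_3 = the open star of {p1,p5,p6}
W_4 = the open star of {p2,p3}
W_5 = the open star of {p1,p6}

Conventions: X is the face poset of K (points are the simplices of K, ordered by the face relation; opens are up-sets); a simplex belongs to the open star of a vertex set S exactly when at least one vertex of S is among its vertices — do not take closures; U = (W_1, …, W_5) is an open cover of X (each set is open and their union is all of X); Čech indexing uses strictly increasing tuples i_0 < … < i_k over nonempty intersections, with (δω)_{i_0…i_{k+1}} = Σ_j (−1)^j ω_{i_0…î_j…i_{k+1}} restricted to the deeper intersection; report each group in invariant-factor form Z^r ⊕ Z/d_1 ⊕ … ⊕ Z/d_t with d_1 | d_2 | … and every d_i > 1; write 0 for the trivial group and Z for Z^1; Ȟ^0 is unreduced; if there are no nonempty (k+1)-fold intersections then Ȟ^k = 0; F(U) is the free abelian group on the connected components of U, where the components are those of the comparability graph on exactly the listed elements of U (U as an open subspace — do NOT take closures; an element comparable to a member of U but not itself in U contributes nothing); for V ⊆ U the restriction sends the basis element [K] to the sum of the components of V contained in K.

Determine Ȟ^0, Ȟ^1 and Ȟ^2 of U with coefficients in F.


Ȟ^0 = Z, Ȟ^1 = Z^4 and Ȟ^2 = 0

nerve simplices:
  W1={{p3},{p5},{p6},{p1,p6},{p2,p3},{p3,p4},{p3,p5},{p3,p6},{p4,p6},{p5,p6},{p6,p7},{p1,p6,p7},{p2,p3,p4},{p3,p5,p6}} W2={{p4},{p7},{p1,p7},{p2,p4},{p2,p7},{p3,p4},{p4,p6},{p4,p7},{p6,p7},{p1,p6,p7},{p2,p3,p4}} W3={{p1},{p5},{p6},{p1,p2},{p1,p6},{p1,p7},{p3,p5},{p3,p6},{p4,p6},{p5,p6},{p6,p7},{p1,p6,p7},{p3,p5,p6}} W4={{p2},{p3},{p1,p2},{p2,p3},{p2,p4},{p2,p7},{p3,p4},{p3,p5},{p3,p6},{p2,p3,p4},{p3,p5,p6}} W5={{p1},{p6},{p1,p2},{p1,p6},{p1,p7},{p3,p6},{p4,p6},{p5,p6},{p6,p7},{p1,p6,p7},{p3,p5,p6}}
  W12={{p3,p4},{p4,p6},{p6,p7},{p1,p6,p7},{p2,p3,p4}} W13={{p5},{p6},{p1,p6},{p3,p5},{p3,p6},{p4,p6},{p5,p6},{p6,p7},{p1,p6,p7},{p3,p5,p6}} W14={{p3},{p2,p3},{p3,p4},{p3,p5},{p3,p6},{p2,p3,p4},{p3,p5,p6}} W15={{p6},{p1,p6},{p3,p6},{p4,p6},{p5,p6},{p6,p7},{p1,p6,p7},{p3,p5,p6}} W23={{p1,p7},{p4,p6},{p6,p7},{p1,p6,p7}} W24={{p2,p4},{p2,p7},{p3,p4},{p2,p3,p4}} W25={{p1,p7},{p4,p6},{p6,p7},{p1,p6,p7}} W34={{p1,p2},{p3,p5},{p3,p6},{p3,p5,p6}} W35={{p1},{p6},{p1,p2},{p1,p6},{p1,p7},{p3,p6},{p4,p6},{p5,p6},{p6,p7},{p1,p6,p7},{p3,p5,p6}} W45={{p1,p2},{p3,p6},{p3,p5,p6}}
  W123={{p4,p6},{p6,p7},{p1,p6,p7}} W124={{p3,p4},{p2,p3,p4}} W125={{p4,p6},{p6,p7},{p1,p6,p7}} W134={{p3,p5},{p3,p6},{p3,p5,p6}} W135={{p6},{p1,p6},{p3,p6},{p4,p6},{p5,p6},{p6,p7},{p1,p6,p7},{p3,p5,p6}} W145={{p3,p6},{p3,p5,p6}} W235={{p1,p7},{p4,p6},{p6,p7},{p1,p6,p7}} W345={{p1,p2},{p3,p6},{p3,p5,p6}}
  W1235={{p4,p6},{p6,p7},{p1,p6,p7}} W1345={{p3,p6},{p3,p5,p6}}
components per intersection:
  W1: {{p3},{p5},{p6},{p1,p6},{p2,p3},{p3,p4},{p3,p5},{p3,p6},{p4,p6},{p5,p6},{p6,p7},{p1,p6,p7},{p2,p3,p4},{p3,p5,p6}}
  W2: {{p4},{p7},{p1,p7},{p2,p4},{p2,p7},{p3,p4},{p4,p6},{p4,p7},{p6,p7},{p1,p6,p7},{p2,p3,p4}}
  W3: {{p1},{p5},{p6},{p1,p2},{p1,p6},{p1,p7},{p3,p5},{p3,p6},{p4,p6},{p5,p6},{p6,p7},{p1,p6,p7},{p3,p5,p6}}
  W4: {{p2},{p3},{p1,p2},{p2,p3},{p2,p4},{p2,p7},{p3,p4},{p3,p5},{p3,p6},{p2,p3,p4},{p3,p5,p6}}
  W5: {{p1},{p6},{p1,p2},{p1,p6},{p1,p7},{p3,p6},{p4,p6},{p5,p6},{p6,p7},{p1,p6,p7},{p3,p5,p6}}
  W12: {{p3,p4},{p2,p3,p4}} {{p4,p6}} {{p6,p7},{p1,p6,p7}}
  W13: {{p5},{p6},{p1,p6},{p3,p5},{p3,p6},{p4,p6},{p5,p6},{p6,p7},{p1,p6,p7},{p3,p5,p6}}
  W14: {{p3},{p2,p3},{p3,p4},{p3,p5},{p3,p6},{p2,p3,p4},{p3,p5,p6}}
  W15: {{p6},{p1,p6},{p3,p6},{p4,p6},{p5,p6},{p6,p7},{p1,p6,p7},{p3,p5,p6}}
  W23: {{p1,p7},{p6,p7},{p1,p6,p7}} {{p4,p6}}
  W24: {{p2,p4},{p3,p4},{p2,p3,p4}} {{p2,p7}}
  W25: {{p1,p7},{p6,p7},{p1,p6,p7}} {{p4,p6}}
  W34: {{p1,p2}} {{p3,p5},{p3,p6},{p3,p5,p6}}
  W35: {{p1},{p6},{p1,p2},{p1,p6},{p1,p7},{p3,p6},{p4,p6},{p5,p6},{p6,p7},{p1,p6,p7},{p3,p5,p6}}
  W45: {{p1,p2}} {{p3,p6},{p3,p5,p6}}
  W123: {{p4,p6}} {{p6,p7},{p1,p6,p7}}
  W124: {{p3,p4},{p2,p3,p4}}
  W125: {{p4,p6}} {{p6,p7},{p1,p6,p7}}
  W134: {{p3,p5},{p3,p6},{p3,p5,p6}}
  W135: {{p6},{p1,p6},{p3,p6},{p4,p6},{p5,p6},{p6,p7},{p1,p6,p7},{p3,p5,p6}}
  W145: {{p3,p6},{p3,p5,p6}}
  W235: {{p1,p7},{p6,p7},{p1,p6,p7}} {{p4,p6}}
  W345: {{p1,p2}} {{p3,p6},{p3,p5,p6}}
  W1235: {{p4,p6}} {{p6,p7},{p1,p6,p7}}
  W1345: {{p3,p6},{p3,p5,p6}}
C dims 5,17,12,3; δ0: rk 4, SNF 1^4; δ1: rk 9, SNF 1^9; δ2: rk 3, SNF 1^3
degree 0: 5−4−0 = 1 → Ȟ^0 ≅ Z
degree 1: 17−9−4 = 4 → Ȟ^1 ≅ Z^4
degree 2: 12−3−9 = 0 → Ȟ^2 ≅ 0


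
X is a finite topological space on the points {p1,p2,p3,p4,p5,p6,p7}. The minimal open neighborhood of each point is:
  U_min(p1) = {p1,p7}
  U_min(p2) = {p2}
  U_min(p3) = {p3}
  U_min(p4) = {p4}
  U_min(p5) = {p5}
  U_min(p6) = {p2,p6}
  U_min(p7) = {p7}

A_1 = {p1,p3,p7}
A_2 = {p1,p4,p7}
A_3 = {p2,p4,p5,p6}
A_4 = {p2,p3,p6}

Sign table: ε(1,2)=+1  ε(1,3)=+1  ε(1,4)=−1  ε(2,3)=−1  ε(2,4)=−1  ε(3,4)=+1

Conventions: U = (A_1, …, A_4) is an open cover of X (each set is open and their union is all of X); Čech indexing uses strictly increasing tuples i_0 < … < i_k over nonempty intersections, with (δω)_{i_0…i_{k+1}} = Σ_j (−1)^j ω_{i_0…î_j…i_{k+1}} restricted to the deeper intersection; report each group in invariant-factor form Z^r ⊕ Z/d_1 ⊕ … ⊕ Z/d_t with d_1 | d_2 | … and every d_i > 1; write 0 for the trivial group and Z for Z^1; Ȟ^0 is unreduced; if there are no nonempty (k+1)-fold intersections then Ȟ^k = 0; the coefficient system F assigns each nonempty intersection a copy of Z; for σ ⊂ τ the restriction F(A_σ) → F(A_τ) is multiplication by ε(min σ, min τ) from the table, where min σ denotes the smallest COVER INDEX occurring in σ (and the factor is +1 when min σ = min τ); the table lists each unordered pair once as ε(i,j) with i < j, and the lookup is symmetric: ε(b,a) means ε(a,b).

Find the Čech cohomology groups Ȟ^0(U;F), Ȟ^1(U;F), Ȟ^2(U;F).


nerve simplices:
  A12={p1,p7} A14={p3} A23={p4} A34={p2,p6}
C dims 4,4; δ0: rk 3, SNF 1^3
degree 0: 4−3−0 = 1 → Ȟ^0 ≅ Z
degree 1: 4−0−3 = 1 → Ȟ^1 ≅ Z
degree 2: 0−0−0 = 0 → Ȟ^2 ≅ 0

Ȟ^0(U;F) ≅ Z,  Ȟ^1(U;F) ≅ Z,  Ȟ^2(U;F) ≅ 0


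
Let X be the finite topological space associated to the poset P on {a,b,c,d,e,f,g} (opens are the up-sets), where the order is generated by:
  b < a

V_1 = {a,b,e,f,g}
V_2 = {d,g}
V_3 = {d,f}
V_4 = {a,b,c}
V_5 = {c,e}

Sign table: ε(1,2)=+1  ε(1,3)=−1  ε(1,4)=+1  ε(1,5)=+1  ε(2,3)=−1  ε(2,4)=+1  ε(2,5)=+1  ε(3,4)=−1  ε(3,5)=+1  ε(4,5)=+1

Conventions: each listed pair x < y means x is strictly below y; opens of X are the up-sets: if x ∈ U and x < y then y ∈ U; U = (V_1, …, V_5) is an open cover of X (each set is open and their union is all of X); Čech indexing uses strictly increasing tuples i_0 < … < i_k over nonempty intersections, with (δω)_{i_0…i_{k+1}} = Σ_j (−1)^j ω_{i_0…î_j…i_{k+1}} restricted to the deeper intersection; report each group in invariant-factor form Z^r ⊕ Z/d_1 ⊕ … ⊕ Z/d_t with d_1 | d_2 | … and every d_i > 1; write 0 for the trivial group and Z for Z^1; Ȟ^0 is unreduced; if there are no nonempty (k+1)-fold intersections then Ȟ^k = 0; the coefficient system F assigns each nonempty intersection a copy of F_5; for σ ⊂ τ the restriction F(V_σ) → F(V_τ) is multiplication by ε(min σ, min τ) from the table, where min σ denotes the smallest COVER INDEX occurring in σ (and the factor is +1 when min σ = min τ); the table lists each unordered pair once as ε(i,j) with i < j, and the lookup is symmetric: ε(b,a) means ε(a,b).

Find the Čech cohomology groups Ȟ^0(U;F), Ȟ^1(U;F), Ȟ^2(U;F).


Ȟ^0(U;F) ≅ Z/5,  Ȟ^1(U;F) ≅ Z/5 ⊕ Z/5,  Ȟ^2(U;F) ≅ 0

intersection data:
  V12={g} V13={f} V14={a,b} V15={e} V23={d} V45={c}
C dims 5,6; δ0: rk_F5 4
Ȟ^0 = (5 − 4) − 0 = 1, so Ȟ^0 ≅ Z/5
Ȟ^1 = (6 − 0) − 4 = 2, so Ȟ^1 ≅ Z/5 ⊕ Z/5
Ȟ^2 = (0 − 0) − 0 = 0, so Ȟ^2 ≅ 0


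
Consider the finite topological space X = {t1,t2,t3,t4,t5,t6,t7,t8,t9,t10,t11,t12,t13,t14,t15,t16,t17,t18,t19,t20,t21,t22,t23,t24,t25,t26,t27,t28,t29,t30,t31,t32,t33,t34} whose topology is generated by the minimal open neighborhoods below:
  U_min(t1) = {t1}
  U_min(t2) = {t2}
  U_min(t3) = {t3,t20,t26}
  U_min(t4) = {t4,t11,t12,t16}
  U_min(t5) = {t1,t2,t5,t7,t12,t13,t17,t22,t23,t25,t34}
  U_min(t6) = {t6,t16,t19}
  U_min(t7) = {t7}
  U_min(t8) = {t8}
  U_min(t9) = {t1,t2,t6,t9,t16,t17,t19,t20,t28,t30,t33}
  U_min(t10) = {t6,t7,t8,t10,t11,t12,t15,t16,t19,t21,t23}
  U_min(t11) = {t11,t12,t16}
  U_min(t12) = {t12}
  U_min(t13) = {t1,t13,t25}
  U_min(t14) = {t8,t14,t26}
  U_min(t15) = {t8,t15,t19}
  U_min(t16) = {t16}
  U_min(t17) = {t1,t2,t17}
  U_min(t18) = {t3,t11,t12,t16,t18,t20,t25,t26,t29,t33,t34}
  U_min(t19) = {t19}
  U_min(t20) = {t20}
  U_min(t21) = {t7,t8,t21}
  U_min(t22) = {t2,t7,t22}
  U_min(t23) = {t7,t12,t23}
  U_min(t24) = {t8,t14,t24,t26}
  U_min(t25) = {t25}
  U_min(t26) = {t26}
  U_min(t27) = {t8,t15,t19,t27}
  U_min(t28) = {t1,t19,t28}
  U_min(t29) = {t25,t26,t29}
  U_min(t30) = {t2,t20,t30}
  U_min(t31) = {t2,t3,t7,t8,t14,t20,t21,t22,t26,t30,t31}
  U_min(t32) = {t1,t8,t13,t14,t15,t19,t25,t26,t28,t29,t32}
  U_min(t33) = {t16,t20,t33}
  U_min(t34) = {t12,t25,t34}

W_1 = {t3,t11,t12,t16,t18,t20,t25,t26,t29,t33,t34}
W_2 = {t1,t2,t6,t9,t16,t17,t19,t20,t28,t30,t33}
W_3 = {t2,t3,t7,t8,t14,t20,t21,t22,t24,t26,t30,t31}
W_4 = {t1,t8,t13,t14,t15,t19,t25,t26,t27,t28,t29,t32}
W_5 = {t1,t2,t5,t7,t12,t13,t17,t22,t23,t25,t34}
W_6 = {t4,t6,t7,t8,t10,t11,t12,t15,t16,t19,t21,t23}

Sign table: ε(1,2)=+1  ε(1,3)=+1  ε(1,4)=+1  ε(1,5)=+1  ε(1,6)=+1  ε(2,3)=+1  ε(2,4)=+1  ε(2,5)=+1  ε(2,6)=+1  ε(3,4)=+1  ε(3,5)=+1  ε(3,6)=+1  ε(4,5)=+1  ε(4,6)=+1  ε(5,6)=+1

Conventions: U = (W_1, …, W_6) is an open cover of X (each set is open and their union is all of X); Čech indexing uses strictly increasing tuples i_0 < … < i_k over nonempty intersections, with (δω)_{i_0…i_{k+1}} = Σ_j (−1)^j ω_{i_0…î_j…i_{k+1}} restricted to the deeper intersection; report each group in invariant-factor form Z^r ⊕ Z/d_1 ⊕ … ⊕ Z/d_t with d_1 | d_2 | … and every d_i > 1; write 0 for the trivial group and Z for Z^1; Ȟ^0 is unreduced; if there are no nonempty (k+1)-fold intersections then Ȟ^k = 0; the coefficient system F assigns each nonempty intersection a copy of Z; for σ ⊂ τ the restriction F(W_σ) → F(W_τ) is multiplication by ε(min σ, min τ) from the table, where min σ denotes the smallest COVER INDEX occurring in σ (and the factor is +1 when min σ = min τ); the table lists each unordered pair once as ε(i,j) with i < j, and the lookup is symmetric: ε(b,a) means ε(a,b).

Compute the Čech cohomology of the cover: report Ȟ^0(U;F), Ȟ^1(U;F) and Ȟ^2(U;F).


intersection data:
  W12={t16,t20,t33} W13={t3,t20,t26} W14={t25,t26,t29} W15={t12,t25,t34} W16={t11,t12,t16} W23={t2,t20,t30} W24={t1,t19,t28} W25={t1,t2,t17} W26={t6,t16,t19} W34={t8,t14,t26} W35={t2,t7,t22} W36={t7,t8,t21} W45={t1,t13,t25} W46={t8,t15,t19} W56={t7,t12,t23}
  W123={t20} W126={t16} W134={t26} W145={t25} W156={t12} W235={t2} W245={t1} W246={t19} W346={t8} W356={t7}
C dims 6,15,10; δ0: rk 5, SNF 1^5; δ1: rk 10, SNF 1^9·2
Ȟ^0 = (6 − 5) − 0 = 1, so Ȟ^0 ≅ Z
Ȟ^1 = (15 − 10) − 5 = 0, so Ȟ^1 ≅ 0
Ȟ^2 = (10 − 0) − 10 = 0 plus torsion [2], so Ȟ^2 ≅ Z/2

Ȟ^0 ≅ Z, Ȟ^1 ≅ 0, Ȟ^2 ≅ Z/2


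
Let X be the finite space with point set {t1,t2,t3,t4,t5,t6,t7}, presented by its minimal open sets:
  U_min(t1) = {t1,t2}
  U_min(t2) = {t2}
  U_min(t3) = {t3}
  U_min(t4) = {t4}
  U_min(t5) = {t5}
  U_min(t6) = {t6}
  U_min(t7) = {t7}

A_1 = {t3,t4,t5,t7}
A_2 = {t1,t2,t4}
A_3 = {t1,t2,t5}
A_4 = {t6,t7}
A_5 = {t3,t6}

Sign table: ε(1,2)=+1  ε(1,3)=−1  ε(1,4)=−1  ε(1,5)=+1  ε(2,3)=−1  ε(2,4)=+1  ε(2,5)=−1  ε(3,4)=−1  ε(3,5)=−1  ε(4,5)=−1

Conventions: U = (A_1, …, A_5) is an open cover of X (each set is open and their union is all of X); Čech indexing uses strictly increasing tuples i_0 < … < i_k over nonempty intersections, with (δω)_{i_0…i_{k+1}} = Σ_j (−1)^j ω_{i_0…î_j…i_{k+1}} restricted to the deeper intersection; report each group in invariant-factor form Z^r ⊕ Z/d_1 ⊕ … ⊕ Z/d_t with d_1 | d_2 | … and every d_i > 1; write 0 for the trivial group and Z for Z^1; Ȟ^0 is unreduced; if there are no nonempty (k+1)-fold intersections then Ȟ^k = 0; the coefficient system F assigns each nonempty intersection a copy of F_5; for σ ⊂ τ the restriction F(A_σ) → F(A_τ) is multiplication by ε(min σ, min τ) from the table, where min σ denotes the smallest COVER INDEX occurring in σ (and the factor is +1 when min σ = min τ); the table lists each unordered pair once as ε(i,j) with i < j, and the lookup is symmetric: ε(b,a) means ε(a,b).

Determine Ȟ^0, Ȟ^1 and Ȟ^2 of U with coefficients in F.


Ȟ^0 ≅ Z/5; Ȟ^1 ≅ Z/5 ⊕ Z/5; Ȟ^2 ≅ 0

nonempty intersections:
  A12={t4} A13={t5} A14={t7} A15={t3} A23={t1,t2} A45={t6}
C dims 5,6; δ0: rk_F5 4
Ȟ^0: (5−4)−0=1 ⇒ Z/5
Ȟ^1: (6−0)−4=2 ⇒ Z/5 ⊕ Z/5
Ȟ^2: (0−0)−0=0 ⇒ 0


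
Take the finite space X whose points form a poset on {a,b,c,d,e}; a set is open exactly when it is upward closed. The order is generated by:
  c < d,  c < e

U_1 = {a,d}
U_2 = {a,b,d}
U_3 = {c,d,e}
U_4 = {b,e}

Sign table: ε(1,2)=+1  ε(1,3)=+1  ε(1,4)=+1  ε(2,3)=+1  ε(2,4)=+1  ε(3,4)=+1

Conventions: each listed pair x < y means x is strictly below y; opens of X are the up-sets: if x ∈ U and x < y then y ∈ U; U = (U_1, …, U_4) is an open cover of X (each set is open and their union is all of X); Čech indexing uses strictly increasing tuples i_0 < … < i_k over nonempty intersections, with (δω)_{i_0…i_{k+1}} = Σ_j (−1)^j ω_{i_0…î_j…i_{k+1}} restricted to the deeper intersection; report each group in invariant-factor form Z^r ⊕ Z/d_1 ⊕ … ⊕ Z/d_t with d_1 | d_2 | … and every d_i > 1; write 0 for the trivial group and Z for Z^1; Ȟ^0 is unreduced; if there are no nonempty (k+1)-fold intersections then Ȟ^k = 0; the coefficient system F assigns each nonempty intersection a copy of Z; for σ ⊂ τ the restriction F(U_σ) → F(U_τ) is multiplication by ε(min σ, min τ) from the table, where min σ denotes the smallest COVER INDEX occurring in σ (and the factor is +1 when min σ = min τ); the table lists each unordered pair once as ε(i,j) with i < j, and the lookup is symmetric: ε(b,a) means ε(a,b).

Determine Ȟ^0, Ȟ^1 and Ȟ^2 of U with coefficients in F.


nonempty intersections:
  U12={a,d} U13={d} U23={d} U24={b} U34={e}
  U123={d}
C dims 4,5,1; δ0: rk 3, SNF 1^3; δ1: rk 1, SNF 1^1
Ȟ^0: (4−3)−0=1 ⇒ Z
Ȟ^1: (5−1)−3=1 ⇒ Z
Ȟ^2: (1−0)−1=0 ⇒ 0

Ȟ^0(U;F) ≅ Z, Ȟ^1(U;F) ≅ Z and Ȟ^2(U;F) ≅ 0


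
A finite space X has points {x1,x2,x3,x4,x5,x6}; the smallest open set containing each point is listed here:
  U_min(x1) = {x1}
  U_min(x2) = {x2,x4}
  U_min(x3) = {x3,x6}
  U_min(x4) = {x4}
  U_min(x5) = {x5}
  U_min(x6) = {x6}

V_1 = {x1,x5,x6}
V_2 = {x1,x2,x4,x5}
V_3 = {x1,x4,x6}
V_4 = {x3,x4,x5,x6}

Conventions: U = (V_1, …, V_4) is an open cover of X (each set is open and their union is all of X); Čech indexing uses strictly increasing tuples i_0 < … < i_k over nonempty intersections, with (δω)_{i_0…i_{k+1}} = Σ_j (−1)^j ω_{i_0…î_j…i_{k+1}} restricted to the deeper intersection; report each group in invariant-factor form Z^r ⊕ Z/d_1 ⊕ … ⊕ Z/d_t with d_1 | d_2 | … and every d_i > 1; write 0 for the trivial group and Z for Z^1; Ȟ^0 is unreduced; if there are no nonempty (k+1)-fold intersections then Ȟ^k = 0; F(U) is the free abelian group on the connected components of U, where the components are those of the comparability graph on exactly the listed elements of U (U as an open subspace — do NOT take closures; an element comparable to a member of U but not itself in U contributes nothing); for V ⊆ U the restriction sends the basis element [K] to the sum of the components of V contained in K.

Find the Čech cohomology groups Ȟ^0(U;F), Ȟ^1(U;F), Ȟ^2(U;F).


intersection data:
  V12={x1,x5} V13={x1,x6} V14={x5,x6} V23={x1,x4} V24={x4,x5} V34={x4,x6}
  V123={x1} V124={x5} V134={x6} V234={x4}
components per intersection:
  V1: {x1} {x5} {x6}
  V2: {x1} {x2,x4} {x5}
  V3: {x1} {x4} {x6}
  V4: {x3,x6} {x4} {x5}
  V12: {x1} {x5}
  V13: {x1} {x6}
  V14: {x5} {x6}
  V23: {x1} {x4}
  V24: {x4} {x5}
  V34: {x4} {x6}
  V123: {x1}
  V124: {x5}
  V134: {x6}
  V234: {x4}
C dims 12,12,4; δ0: rk 8, SNF 1^8; δ1: rk 4, SNF 1^4
Ȟ^0 = (12 − 8) − 0 = 4, so Ȟ^0 ≅ Z^4
Ȟ^1 = (12 − 4) − 8 = 0, so Ȟ^1 ≅ 0
Ȟ^2 = (4 − 0) − 4 = 0, so Ȟ^2 ≅ 0

Ȟ^0 ≅ Z^4; Ȟ^1 ≅ 0; Ȟ^2 ≅ 0
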